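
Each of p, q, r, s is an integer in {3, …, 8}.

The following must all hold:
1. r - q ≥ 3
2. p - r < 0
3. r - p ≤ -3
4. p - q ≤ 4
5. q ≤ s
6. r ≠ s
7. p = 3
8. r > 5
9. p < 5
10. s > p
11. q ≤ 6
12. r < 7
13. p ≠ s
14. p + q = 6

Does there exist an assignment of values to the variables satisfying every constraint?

Unsatisfiable

Constraints 1, 3, and 4 give q − p ≥ -4, p − r ≥ 3, r − q ≥ 3.
Adding all 3 inequalities: the left sides telescope to 0, and the right sides sum to (-4) + 3 + 3 = 2. So 0 ≥ 2, which is false.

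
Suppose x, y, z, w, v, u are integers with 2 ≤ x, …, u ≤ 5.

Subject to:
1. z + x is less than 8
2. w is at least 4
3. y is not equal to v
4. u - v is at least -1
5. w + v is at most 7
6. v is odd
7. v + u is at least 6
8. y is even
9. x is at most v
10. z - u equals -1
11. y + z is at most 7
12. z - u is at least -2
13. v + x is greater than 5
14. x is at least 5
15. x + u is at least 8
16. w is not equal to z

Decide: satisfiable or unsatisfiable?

Unsatisfiable

From constraint 2: w ≥ 4. From constraints 9 and 14: v ≥ x ≥ 5. Hence w + v ≥ 9. But constraint 5 requires w + v ≤ 7, and 7 < 9. Contradiction.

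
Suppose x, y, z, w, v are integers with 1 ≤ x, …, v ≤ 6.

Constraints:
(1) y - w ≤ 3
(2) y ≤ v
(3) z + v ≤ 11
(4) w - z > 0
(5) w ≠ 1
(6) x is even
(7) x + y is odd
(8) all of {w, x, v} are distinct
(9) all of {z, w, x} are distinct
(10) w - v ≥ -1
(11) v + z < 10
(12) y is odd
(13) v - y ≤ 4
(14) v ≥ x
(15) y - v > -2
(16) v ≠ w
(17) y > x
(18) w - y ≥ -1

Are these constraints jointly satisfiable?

Satisfiable

Try x = 4, y = 5, z = 3, w = 5, v = 6.
Check constraint 1: y - w = 0; constraint 3: z + v = 9. The remaining constraints are straightforward to verify.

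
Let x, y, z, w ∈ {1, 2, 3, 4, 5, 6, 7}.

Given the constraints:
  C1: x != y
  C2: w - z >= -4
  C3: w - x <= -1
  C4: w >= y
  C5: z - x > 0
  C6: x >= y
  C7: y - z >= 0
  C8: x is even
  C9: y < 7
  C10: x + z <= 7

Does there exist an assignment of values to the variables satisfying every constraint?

Constraints 3, 4, 5, and 7 give x < z, z ≤ y, y ≤ w, w < x. Chaining: x < z ≤ y ≤ w < x, which forces x < x — impossible.

Unsatisfiable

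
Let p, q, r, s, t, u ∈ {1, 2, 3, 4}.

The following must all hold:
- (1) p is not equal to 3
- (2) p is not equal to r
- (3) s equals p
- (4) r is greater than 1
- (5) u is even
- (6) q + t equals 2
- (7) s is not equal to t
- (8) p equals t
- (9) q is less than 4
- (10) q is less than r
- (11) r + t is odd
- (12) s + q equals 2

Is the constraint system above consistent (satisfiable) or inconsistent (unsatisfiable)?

Unsatisfiable

From constraints 3 and 8, s = p = t, so s = t. But constraint 7 says s ≠ t. Contradiction.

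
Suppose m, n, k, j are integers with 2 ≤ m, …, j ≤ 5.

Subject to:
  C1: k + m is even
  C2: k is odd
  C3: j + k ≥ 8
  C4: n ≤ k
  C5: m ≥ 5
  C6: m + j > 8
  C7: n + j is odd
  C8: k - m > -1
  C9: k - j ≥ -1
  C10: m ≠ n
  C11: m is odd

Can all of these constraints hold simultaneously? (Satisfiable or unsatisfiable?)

Try m = 5, n = 4, k = 5, j = 5.
Check constraint 3: j + k = 10; constraint 6: m + j = 10; constraint 8: k - m = 0. The remaining constraints are straightforward to verify.

Satisfiable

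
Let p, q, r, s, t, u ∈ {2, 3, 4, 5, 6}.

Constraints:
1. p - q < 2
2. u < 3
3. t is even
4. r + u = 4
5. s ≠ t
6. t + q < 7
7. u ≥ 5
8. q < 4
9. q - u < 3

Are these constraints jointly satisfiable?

From constraint 7: u ≥ 5. From constraint 2: u ≤ 2. But 2 < 5, so no value of u works.

Unsatisfiable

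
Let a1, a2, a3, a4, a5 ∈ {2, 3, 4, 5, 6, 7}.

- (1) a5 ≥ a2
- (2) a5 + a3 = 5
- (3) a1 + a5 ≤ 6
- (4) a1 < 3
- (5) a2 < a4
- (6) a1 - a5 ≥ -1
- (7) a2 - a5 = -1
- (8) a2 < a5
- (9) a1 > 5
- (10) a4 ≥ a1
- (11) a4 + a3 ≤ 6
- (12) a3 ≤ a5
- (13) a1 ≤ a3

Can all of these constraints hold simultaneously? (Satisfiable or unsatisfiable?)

From constraint 9: a1 ≥ 6. From constraint 4: a1 ≤ 2. But 2 < 6, so no value of a1 works.

Unsatisfiable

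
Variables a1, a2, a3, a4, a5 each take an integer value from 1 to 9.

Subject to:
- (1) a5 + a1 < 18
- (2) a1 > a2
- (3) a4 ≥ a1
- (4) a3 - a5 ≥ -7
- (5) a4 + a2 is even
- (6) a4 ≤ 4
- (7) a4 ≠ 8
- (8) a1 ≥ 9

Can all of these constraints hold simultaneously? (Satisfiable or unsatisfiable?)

Unsatisfiable

From constraint 8: a1 ≥ 9. From constraints 3 and 6: a1 ≤ a4 and a4 ≤ 4, so a1 ≤ 4. But 4 < 9, so no value of a1 works.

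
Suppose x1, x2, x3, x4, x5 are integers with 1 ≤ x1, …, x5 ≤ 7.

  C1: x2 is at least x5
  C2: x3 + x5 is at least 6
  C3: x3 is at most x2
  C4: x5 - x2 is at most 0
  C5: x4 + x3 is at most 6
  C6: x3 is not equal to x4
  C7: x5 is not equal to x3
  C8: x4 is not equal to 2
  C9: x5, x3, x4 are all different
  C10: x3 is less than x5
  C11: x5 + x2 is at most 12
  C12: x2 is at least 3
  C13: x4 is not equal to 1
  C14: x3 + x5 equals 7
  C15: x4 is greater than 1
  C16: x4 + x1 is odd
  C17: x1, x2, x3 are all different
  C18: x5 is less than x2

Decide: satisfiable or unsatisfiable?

Try x1 = 5, x2 = 7, x3 = 2, x4 = 4, x5 = 5.
Check constraint 2: x3 + x5 = 7; constraint 4: x5 - x2 = -2; constraint 5: x4 + x3 = 6. The remaining constraints are straightforward to verify.

Satisfiable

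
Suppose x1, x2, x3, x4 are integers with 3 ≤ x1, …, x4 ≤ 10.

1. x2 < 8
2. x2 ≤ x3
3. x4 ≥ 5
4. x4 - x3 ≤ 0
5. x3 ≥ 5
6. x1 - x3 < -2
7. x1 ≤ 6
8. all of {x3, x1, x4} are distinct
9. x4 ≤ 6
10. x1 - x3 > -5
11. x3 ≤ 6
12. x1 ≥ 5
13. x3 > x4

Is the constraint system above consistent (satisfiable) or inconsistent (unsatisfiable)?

Constraints 3, 5, 7, 9, 11, and 12 confine each of x3, x1, x4 to the 2 values {5, 6}.
Constraint 8 requires all 3 of them to be distinct, but only 2 values are available — impossible by the pigeonhole principle.

Unsatisfiable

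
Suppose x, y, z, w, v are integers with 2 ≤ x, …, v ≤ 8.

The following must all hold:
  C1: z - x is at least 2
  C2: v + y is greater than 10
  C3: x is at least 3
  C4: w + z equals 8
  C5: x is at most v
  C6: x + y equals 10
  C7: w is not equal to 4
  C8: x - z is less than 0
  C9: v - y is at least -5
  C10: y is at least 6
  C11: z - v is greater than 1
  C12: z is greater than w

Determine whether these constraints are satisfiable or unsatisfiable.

Setting (x, y, z, w, v) = (3, 7, 6, 2, 4) satisfies everything: constraint 1: z - x = 3; constraint 2: v + y = 11; constraint 4: w + z = 8, and the others follow.

Satisfiable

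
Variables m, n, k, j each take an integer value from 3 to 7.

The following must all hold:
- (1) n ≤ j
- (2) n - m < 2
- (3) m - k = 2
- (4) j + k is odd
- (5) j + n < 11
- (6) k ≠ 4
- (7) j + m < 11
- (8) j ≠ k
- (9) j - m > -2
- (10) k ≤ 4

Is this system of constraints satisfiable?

Satisfiable

One satisfying assignment is m = 5, n = 4, k = 3, j = 4.
For the less obvious constraints — constraint 2: n - m = -1; constraint 3: m - k = 2; constraint 5: j + n = 8 — and the others hold by inspection.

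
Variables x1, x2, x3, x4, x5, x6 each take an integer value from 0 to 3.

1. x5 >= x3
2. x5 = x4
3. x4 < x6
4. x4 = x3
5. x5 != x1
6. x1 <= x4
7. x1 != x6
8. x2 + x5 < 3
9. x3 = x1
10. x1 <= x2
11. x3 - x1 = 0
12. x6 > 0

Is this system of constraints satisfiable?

Unsatisfiable

From constraints 2, 4, and 9, x5 = x4 = x3 = x1, so x5 = x1. But constraint 5 says x5 ≠ x1. Contradiction.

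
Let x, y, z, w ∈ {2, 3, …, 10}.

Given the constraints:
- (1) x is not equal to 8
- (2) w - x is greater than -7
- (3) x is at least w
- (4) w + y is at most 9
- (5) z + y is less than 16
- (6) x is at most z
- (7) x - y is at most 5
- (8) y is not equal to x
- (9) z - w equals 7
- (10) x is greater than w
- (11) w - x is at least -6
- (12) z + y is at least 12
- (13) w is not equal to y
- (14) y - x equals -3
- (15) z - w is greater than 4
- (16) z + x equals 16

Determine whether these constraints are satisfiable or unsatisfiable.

Satisfiable

The assignment x = 7, y = 4, z = 9, w = 2 works:
  constraint 2 holds since w - x = -5.
  constraint 4 holds since w + y = 6.
  constraint 5 holds since z + y = 13.
The rest check out directly.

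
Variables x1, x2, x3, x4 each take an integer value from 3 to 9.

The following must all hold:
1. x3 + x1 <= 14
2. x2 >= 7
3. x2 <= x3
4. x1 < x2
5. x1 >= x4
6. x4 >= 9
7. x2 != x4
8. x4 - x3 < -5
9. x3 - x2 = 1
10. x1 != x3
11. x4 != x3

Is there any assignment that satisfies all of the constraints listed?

From constraints 2 and 3: x3 ≥ x2 ≥ 7. From constraints 5 and 6: x1 ≥ x4 ≥ 9. Hence x3 + x1 ≥ 16. But constraint 1 requires x3 + x1 ≤ 14, and 14 < 16. Contradiction.

Unsatisfiable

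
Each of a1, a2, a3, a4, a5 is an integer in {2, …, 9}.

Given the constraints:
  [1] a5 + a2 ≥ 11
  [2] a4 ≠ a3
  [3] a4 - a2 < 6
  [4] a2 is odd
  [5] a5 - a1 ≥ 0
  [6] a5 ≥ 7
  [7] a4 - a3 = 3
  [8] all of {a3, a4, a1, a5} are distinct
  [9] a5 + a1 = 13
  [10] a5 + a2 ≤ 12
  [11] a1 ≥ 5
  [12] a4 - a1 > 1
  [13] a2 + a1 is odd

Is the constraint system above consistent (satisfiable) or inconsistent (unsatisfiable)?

Satisfiable

The assignment a1 = 6, a2 = 5, a3 = 5, a4 = 8, a5 = 7 works:
  constraint 1 holds since a5 + a2 = 12.
  constraint 3 holds since a4 - a2 = 3.
  constraint 5 holds since a5 - a1 = 1.
The rest check out directly.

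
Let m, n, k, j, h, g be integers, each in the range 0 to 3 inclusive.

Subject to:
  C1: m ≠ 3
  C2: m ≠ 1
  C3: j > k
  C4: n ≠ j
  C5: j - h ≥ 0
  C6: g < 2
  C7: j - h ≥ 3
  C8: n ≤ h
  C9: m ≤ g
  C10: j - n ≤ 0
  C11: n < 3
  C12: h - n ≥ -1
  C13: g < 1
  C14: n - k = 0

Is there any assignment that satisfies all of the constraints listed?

Unsatisfiable

Constraints 7, 10, and 12 give h − n ≥ -1, n − j ≥ 0, j − h ≥ 3.
Adding all 3 inequalities: the left sides telescope to 0, and the right sides sum to (-1) + 0 + 3 = 2. So 0 ≥ 2, which is false.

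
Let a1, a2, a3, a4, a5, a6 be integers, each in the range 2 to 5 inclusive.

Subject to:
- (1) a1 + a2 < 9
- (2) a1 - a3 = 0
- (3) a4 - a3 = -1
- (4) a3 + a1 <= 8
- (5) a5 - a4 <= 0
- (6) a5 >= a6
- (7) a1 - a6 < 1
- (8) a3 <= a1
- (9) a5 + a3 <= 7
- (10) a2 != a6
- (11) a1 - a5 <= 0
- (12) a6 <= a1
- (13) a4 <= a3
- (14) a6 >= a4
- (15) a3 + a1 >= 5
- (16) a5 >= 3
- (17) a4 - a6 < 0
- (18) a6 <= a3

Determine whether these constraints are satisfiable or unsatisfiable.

Unsatisfiable

Constraints 5, 8, 11, 17, and 18 give a6 ≤ a3, a3 ≤ a1, a1 ≤ a5, a5 ≤ a4, a4 < a6. Chaining: a6 ≤ a3 ≤ a1 ≤ a5 ≤ a4 < a6, which forces a6 < a6 — impossible.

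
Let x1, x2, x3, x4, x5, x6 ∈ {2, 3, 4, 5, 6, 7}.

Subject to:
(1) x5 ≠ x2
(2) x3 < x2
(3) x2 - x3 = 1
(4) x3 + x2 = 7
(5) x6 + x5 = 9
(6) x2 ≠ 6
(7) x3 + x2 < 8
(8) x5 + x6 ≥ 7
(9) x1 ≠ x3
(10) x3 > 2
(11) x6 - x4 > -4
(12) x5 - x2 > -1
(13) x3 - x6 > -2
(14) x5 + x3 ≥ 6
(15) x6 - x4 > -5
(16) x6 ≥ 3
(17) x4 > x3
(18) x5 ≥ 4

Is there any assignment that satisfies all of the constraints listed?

Satisfiable

Take x1 = 2, x2 = 4, x3 = 3, x4 = 7, x5 = 5, x6 = 4. Then constraint 3: x2 - x3 = 1; constraint 4: x3 + x2 = 7, and every other listed constraint is also met.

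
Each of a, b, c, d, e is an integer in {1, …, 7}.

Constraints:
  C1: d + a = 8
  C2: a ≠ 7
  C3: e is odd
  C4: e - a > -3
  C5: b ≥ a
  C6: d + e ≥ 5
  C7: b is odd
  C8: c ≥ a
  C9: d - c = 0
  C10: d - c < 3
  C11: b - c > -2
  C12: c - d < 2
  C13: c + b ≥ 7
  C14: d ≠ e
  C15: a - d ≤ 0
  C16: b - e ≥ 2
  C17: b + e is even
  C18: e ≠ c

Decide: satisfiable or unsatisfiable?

Satisfiable

One satisfying assignment is a = 3, b = 5, c = 5, d = 5, e = 3.
For the less obvious constraints — constraint 1: d + a = 8; constraint 4: e - a = 0 — and the others hold by inspection.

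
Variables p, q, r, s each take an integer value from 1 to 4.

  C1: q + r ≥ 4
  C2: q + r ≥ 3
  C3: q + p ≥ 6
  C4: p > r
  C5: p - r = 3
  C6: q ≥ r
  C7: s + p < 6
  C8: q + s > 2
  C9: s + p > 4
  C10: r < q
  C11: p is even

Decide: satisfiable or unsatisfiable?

Satisfiable

Try p = 4, q = 4, r = 1, s = 1.
Check constraint 1: q + r = 5; constraint 2: q + r = 5. The remaining constraints are straightforward to verify.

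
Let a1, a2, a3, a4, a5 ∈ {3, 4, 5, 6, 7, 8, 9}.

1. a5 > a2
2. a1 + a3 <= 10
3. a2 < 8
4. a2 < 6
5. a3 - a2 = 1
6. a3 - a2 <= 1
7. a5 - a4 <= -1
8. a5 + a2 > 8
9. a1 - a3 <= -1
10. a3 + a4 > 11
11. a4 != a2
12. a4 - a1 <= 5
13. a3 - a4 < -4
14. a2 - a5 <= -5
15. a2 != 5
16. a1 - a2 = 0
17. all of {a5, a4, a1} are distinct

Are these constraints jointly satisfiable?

Unsatisfiable

Constraints 6, 7, 9, 12, and 14 give a5 − a2 ≥ 5, a2 − a3 ≥ -1, a3 − a1 ≥ 1, a1 − a4 ≥ -5, a4 − a5 ≥ 1.
Adding all 5 inequalities: the left sides telescope to 0, and the right sides sum to 5 + (-1) + 1 + (-5) + 1 = 1. So 0 ≥ 1, which is false.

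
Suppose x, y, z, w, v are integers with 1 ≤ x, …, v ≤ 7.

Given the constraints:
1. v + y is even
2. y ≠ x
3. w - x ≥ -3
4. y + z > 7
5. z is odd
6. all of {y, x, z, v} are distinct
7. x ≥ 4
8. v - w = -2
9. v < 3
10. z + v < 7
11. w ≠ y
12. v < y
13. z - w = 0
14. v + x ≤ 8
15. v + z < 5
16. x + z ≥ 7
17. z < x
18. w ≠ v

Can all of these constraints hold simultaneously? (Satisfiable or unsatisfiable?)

Satisfiable

Setting (x, y, z, w, v) = (6, 5, 3, 3, 1) satisfies everything: constraint 3: w - x = -3; constraint 4: y + z = 8, and the others follow.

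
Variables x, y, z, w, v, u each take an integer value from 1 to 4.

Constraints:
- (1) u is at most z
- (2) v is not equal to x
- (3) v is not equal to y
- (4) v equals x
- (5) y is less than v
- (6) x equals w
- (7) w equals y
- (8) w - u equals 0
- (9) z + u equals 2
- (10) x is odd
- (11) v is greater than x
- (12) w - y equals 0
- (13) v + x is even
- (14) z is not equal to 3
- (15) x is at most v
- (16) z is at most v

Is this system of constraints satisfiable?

From constraints 4, 6, and 7, v = x = w = y, so v = y. But constraint 3 says v ≠ y. Contradiction.

Unsatisfiable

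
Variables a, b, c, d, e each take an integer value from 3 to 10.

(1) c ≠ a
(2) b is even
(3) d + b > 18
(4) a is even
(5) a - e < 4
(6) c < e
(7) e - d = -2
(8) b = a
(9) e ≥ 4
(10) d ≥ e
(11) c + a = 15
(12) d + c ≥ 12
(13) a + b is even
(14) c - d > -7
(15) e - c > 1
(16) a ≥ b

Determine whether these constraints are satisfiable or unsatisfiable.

Satisfiable

Take a = 10, b = 10, c = 5, d = 9, e = 7. Then constraint 3: d + b = 19; constraint 5: a - e = 3; constraint 7: e - d = -2, and every other listed constraint is also met.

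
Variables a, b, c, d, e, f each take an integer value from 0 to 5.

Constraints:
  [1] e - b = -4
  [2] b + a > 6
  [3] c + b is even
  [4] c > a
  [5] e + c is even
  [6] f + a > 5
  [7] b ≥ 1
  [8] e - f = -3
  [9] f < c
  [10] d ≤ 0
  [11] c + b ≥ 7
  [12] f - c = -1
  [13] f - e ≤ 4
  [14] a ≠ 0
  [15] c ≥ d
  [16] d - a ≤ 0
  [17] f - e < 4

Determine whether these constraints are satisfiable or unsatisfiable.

One satisfying assignment is a = 3, b = 4, c = 4, d = 0, e = 0, f = 3.
For the less obvious constraints — constraint 1: e - b = -4; constraint 2: b + a = 7; constraint 6: f + a = 6 — and the others hold by inspection.

Satisfiable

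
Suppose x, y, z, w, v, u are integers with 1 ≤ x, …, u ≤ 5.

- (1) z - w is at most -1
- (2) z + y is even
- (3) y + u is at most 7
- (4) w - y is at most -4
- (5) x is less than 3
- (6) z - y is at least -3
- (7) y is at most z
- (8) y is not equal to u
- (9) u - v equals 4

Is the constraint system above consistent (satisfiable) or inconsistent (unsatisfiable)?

Constraints 1, 4, and 6 give w − z ≥ 1, z − y ≥ -3, y − w ≥ 4.
Adding all 3 inequalities: the left sides telescope to 0, and the right sides sum to 1 + (-3) + 4 = 2. So 0 ≥ 2, which is false.

Unsatisfiable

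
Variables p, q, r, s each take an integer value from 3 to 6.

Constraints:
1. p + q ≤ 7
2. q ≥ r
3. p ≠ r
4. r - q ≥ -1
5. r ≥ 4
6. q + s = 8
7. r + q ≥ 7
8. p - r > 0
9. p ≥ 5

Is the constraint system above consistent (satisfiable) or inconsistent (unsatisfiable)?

From constraint 9: p ≥ 5. From constraints 2 and 5: q ≥ r ≥ 4. Hence p + q ≥ 9. But constraint 1 requires p + q ≤ 7, and 7 < 9. Contradiction.

Unsatisfiable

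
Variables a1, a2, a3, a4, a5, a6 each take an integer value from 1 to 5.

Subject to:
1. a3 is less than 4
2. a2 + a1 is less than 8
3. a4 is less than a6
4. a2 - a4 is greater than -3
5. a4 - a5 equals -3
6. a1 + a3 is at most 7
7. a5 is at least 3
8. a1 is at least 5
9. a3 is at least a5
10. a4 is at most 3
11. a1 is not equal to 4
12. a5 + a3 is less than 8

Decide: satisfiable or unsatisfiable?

Unsatisfiable

From constraint 8: a1 ≥ 5. From constraints 7 and 9: a3 ≥ a5 ≥ 3. Hence a1 + a3 ≥ 8. But constraint 6 requires a1 + a3 ≤ 7, and 7 < 8. Contradiction.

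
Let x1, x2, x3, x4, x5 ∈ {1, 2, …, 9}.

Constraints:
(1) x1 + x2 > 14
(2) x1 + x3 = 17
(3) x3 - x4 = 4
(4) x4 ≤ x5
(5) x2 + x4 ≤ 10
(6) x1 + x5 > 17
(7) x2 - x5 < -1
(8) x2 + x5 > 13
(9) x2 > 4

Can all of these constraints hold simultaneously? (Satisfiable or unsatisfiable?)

One satisfying assignment is x1 = 9, x2 = 6, x3 = 8, x4 = 4, x5 = 9.
For the less obvious constraints — constraint 1: x1 + x2 = 15; constraint 2: x1 + x3 = 17; constraint 3: x3 - x4 = 4 — and the others hold by inspection.

Satisfiable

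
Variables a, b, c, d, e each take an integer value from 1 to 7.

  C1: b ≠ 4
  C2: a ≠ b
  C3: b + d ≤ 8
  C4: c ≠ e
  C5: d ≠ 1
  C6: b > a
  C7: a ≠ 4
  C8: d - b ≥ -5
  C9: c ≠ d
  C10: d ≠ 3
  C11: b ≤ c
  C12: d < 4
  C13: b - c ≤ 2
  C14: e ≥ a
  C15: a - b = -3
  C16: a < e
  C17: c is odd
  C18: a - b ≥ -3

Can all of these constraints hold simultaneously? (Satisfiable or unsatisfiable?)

Setting (a, b, c, d, e) = (2, 5, 5, 2, 4) satisfies everything: constraint 3: b + d = 7; constraint 8: d - b = -3; constraint 13: b - c = 0, and the others follow.

Satisfiable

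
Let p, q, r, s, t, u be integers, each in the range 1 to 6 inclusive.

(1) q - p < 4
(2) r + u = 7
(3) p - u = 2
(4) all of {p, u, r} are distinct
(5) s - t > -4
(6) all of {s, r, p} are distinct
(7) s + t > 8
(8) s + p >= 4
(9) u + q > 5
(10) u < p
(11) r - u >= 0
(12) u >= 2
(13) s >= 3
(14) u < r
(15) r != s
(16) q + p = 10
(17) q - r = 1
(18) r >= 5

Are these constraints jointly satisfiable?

Try p = 4, q = 6, r = 5, s = 3, t = 6, u = 2.
Check constraint 1: q - p = 2; constraint 2: r + u = 7. The remaining constraints are straightforward to verify.

Satisfiable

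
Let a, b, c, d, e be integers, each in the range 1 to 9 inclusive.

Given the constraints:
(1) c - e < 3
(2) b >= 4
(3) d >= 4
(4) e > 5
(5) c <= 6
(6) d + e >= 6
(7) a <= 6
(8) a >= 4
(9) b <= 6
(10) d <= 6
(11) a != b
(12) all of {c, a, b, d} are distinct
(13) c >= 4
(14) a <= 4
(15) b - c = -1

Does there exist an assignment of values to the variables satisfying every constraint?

Unsatisfiable

Constraints 2, 3, 5, 7, 8, 9, 10, and 13 confine each of c, a, b, d to the 3 values {4, …, 6}.
Constraint 12 requires all 4 of them to be distinct, but only 3 values are available — impossible by the pigeonhole principle.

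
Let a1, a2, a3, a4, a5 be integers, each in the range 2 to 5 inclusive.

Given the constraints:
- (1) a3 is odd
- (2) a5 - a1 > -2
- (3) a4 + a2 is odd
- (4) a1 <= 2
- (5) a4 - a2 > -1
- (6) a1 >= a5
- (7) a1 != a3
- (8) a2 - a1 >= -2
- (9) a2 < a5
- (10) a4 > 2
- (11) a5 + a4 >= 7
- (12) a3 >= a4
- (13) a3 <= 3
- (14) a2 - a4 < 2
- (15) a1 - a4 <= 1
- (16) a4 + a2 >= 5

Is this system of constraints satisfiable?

Unsatisfiable

From constraints 4 and 6: a5 ≤ a1 ≤ 2. From constraints 12 and 13: a4 ≤ a3 ≤ 3. Hence a5 + a4 ≤ 5. But constraint 11 requires a5 + a4 ≥ 7, and 7 > 5. Contradiction.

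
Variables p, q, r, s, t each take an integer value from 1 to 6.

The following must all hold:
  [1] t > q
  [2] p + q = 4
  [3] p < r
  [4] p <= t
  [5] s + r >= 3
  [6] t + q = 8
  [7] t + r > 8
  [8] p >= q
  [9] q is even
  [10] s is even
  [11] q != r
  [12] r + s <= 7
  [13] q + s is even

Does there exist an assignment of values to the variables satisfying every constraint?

One satisfying assignment is p = 2, q = 2, r = 3, s = 2, t = 6.
For the less obvious constraints — constraint 2: p + q = 4; constraint 5: s + r = 5; constraint 6: t + q = 8 — and the others hold by inspection.

Satisfiable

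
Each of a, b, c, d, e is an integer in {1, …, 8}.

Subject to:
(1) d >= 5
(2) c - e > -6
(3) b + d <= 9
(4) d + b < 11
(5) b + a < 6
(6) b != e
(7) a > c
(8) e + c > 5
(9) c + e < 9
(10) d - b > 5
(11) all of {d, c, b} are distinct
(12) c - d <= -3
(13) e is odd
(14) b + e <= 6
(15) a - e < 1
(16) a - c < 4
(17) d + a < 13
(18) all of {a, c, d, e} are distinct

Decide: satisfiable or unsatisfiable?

Satisfiable

Setting (a, b, c, d, e) = (4, 1, 2, 8, 5) satisfies everything: constraint 2: c - e = -3; constraint 3: b + d = 9, and the others follow.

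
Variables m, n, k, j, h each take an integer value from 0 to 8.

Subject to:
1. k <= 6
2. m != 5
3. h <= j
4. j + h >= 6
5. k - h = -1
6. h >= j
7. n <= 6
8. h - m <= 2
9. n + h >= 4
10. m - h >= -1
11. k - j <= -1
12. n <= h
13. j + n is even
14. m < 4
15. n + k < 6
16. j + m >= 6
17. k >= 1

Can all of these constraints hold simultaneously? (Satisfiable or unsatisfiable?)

Satisfiable

The assignment m = 3, n = 0, k = 3, j = 4, h = 4 works:
  constraint 4 holds since j + h = 8.
  constraint 5 holds since k - h = -1.
  constraint 8 holds since h - m = 1.
The rest check out directly.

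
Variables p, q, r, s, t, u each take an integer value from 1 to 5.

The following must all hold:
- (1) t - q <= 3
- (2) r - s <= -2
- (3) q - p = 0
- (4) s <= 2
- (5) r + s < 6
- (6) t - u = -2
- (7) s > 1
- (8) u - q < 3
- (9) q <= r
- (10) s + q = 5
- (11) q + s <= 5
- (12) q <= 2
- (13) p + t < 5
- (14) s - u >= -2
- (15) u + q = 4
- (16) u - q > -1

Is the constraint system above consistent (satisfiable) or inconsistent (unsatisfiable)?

From constraint 4: s ≤ 2. From constraint 12: q ≤ 2. Hence s + q ≤ 4. But constraint 10 requires s + q = 5, and 5 > 4. Contradiction.

Unsatisfiable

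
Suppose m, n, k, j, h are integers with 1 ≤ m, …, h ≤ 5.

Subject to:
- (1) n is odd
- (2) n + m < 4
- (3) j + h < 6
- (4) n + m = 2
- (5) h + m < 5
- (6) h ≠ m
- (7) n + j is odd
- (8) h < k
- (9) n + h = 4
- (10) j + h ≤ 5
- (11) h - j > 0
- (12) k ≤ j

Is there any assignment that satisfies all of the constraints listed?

Constraints 8, 11, and 12 give h < k, k ≤ j, j < h. Chaining: h < k ≤ j < h, which forces h < h — impossible.

Unsatisfiable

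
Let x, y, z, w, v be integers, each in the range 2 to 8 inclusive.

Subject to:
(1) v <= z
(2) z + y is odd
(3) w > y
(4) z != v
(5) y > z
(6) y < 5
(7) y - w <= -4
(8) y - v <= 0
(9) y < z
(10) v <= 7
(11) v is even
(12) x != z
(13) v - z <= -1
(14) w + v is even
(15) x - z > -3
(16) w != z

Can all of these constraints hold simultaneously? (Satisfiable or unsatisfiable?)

Unsatisfiable

Constraints 5, 8, and 13 give z < y, y ≤ v, v < z. Chaining: z < y ≤ v < z, which forces z < z — impossible.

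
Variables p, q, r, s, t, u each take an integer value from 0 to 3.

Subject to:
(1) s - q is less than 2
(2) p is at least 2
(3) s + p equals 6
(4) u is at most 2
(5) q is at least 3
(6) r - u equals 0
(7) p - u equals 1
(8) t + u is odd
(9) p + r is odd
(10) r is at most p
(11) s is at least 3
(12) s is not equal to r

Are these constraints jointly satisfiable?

Satisfiable

Setting (p, q, r, s, t, u) = (3, 3, 2, 3, 1, 2) satisfies everything: constraint 1: s - q = 0; constraint 3: s + p = 6; constraint 6: r - u = 0, and the others follow.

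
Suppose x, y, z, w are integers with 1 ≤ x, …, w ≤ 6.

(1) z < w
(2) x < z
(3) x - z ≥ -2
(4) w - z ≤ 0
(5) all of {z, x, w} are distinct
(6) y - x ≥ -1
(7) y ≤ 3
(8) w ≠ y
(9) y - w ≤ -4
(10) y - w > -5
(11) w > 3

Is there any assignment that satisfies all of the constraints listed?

Unsatisfiable

Constraints 3, 4, 6, and 9 give x − z ≥ -2, z − w ≥ 0, w − y ≥ 4, y − x ≥ -1.
Adding all 4 inequalities: the left sides telescope to 0, and the right sides sum to (-2) + 0 + 4 + (-1) = 1. So 0 ≥ 1, which is false.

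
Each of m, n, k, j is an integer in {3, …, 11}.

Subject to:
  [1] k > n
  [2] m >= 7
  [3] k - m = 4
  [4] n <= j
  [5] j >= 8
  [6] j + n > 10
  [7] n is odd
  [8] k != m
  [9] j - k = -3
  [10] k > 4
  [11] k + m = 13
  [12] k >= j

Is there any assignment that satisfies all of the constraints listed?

Unsatisfiable

From constraints 5 and 12: k ≥ j ≥ 8. From constraint 2: m ≥ 7. Hence k + m ≥ 15. But constraint 11 requires k + m = 13, and 13 < 15. Contradiction.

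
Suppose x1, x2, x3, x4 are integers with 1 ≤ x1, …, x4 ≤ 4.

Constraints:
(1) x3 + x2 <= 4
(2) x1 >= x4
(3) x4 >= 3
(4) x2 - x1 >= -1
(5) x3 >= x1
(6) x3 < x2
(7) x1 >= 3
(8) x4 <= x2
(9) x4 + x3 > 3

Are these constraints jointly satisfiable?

Unsatisfiable

From constraints 5 and 7: x3 ≥ x1 ≥ 3. From constraints 3 and 8: x2 ≥ x4 ≥ 3. Hence x3 + x2 ≥ 6. But constraint 1 requires x3 + x2 ≤ 4, and 4 < 6. Contradiction.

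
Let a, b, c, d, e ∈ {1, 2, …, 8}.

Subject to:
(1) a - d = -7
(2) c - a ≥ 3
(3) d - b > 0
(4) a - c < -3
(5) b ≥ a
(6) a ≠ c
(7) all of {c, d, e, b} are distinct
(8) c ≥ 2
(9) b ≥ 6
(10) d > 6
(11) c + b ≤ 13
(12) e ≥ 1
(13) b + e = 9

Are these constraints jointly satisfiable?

Satisfiable

The assignment a = 1, b = 7, c = 6, d = 8, e = 2 works:
  constraint 1 holds since a - d = -7.
  constraint 2 holds since c - a = 5.
  constraint 3 holds since d - b = 1.
The rest check out directly.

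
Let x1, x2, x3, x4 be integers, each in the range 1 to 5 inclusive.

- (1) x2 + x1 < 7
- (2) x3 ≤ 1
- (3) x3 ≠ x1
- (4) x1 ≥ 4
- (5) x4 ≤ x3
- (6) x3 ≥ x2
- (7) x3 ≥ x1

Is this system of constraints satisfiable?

From constraint 4: x1 ≥ 4. From constraints 2 and 7: x1 ≤ x3 and x3 ≤ 1, so x1 ≤ 1. But 1 < 4, so no value of x1 works.

Unsatisfiable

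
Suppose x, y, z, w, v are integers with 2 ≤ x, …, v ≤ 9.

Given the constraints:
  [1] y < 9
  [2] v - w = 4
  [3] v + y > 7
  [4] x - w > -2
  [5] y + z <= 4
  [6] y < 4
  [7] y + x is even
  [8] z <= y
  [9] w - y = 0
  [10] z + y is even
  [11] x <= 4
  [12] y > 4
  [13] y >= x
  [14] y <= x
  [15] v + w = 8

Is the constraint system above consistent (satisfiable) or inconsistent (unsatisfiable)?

Unsatisfiable

From constraint 12: y ≥ 5. From constraints 11 and 14: y ≤ x and x ≤ 4, so y ≤ 4. But 4 < 5, so no value of y works.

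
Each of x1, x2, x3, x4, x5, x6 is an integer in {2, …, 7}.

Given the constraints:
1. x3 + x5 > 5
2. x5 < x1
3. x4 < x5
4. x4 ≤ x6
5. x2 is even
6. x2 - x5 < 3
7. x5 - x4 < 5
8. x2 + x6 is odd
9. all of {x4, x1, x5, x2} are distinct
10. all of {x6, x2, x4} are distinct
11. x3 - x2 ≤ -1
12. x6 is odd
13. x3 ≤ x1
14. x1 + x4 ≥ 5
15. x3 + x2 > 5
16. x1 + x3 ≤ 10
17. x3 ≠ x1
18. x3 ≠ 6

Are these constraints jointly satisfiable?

Satisfiable

One satisfying assignment is x1 = 5, x2 = 6, x3 = 2, x4 = 2, x5 = 4, x6 = 5.
For the less obvious constraints — constraint 1: x3 + x5 = 6; constraint 6: x2 - x5 = 2; constraint 7: x5 - x4 = 2 — and the others hold by inspection.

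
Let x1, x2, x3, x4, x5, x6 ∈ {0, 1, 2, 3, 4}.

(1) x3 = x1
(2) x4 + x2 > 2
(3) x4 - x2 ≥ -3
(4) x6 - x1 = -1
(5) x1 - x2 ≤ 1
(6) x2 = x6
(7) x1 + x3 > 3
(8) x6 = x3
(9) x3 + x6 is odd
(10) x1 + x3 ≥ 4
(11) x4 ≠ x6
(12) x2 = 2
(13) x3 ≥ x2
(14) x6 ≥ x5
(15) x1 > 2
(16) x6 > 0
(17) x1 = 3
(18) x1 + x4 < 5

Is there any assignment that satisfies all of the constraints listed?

Constraint 12 fixes x2 = 2 and constraint 17 fixes x1 = 3. Constraints 1, 6, and 8 give x2 = x6 = x3 = x1, so x2 = x1. But 2 ≠ 3 — contradiction.

Unsatisfiable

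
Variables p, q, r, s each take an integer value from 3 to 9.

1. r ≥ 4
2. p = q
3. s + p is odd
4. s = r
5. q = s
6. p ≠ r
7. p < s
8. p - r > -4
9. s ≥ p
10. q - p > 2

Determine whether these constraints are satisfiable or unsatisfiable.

From constraints 2, 4, and 5, p = q = s = r, so p = r. But constraint 6 says p ≠ r. Contradiction.

Unsatisfiable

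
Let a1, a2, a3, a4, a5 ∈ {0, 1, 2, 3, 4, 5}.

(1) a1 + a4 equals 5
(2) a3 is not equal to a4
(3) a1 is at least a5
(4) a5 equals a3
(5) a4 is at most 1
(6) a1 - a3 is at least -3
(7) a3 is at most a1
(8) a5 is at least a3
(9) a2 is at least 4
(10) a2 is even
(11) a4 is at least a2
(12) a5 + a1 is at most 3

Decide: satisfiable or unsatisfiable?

From constraint 9: a2 ≥ 4. From constraints 5 and 11: a2 ≤ a4 and a4 ≤ 1, so a2 ≤ 1. But 1 < 4, so no value of a2 works.

Unsatisfiable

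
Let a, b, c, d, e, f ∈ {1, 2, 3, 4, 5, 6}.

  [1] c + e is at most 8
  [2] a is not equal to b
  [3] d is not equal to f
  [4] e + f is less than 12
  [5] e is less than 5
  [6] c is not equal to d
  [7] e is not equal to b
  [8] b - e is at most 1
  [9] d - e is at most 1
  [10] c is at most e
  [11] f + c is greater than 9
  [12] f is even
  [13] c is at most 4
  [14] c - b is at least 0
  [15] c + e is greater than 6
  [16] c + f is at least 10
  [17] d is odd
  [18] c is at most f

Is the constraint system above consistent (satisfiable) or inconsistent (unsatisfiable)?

Satisfiable

One satisfying assignment is a = 2, b = 3, c = 4, d = 5, e = 4, f = 6.
For the less obvious constraints — constraint 1: c + e = 8; constraint 4: e + f = 10 — and the others hold by inspection.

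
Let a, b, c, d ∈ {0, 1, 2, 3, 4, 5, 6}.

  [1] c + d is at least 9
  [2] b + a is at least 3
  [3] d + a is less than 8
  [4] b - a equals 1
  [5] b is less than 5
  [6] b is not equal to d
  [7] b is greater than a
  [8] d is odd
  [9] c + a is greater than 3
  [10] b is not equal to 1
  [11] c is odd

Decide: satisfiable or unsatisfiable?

Satisfiable

The assignment a = 1, b = 2, c = 5, d = 5 works:
  constraint 1 holds since c + d = 10.
  constraint 2 holds since b + a = 3.
  constraint 3 holds since d + a = 6.
The rest check out directly.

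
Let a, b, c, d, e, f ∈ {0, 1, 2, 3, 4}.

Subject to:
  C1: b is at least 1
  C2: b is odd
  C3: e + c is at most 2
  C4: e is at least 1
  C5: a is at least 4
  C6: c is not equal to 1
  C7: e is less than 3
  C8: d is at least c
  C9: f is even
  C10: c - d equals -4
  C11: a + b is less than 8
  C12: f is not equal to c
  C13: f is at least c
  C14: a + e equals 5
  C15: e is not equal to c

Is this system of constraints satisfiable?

One satisfying assignment is a = 4, b = 3, c = 0, d = 4, e = 1, f = 4.
For the less obvious constraints — constraint 3: e + c = 1; constraint 10: c - d = -4 — and the others hold by inspection.

Satisfiable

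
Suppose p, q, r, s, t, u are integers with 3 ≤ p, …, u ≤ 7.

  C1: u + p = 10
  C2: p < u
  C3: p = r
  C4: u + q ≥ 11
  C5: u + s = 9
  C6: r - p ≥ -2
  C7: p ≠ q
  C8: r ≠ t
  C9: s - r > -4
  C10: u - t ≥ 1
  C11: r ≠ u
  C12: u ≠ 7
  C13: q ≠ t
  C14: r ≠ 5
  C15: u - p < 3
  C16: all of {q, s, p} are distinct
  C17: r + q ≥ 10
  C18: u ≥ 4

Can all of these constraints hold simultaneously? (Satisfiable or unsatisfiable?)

Take p = 4, q = 7, r = 4, s = 3, t = 5, u = 6. Then constraint 1: u + p = 10; constraint 4: u + q = 13, and every other listed constraint is also met.

Satisfiable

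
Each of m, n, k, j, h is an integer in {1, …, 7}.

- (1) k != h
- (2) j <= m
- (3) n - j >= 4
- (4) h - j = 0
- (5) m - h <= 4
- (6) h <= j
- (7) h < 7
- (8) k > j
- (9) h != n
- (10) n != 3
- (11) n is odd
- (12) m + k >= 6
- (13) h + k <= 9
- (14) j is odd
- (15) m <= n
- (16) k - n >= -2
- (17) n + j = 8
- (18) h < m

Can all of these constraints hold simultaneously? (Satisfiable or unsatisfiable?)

Satisfiable

Take m = 2, n = 7, k = 7, j = 1, h = 1. Then constraint 3: n - j = 6; constraint 4: h - j = 0, and every other listed constraint is also met.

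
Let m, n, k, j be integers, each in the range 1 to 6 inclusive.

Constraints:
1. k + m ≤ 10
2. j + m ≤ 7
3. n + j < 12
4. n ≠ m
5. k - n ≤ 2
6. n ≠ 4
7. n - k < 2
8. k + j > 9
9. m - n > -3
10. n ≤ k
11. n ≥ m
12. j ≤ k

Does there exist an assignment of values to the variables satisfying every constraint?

Satisfiable

Try m = 3, n = 5, k = 6, j = 4.
Check constraint 1: k + m = 9; constraint 2: j + m = 7; constraint 3: n + j = 9. The remaining constraints are straightforward to verify.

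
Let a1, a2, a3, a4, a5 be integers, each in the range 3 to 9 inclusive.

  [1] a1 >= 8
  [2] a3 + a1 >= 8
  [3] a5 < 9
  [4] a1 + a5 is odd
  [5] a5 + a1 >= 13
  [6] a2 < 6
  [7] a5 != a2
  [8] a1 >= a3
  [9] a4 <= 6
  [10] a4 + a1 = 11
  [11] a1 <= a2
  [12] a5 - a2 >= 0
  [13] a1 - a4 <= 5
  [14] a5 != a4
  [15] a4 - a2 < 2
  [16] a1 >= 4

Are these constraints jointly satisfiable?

Unsatisfiable

From constraints 1 and 11: a2 ≥ a1 and a1 ≥ 8, so a2 ≥ 8. From constraint 6: a2 ≤ 5. But 5 < 8, so no value of a2 works.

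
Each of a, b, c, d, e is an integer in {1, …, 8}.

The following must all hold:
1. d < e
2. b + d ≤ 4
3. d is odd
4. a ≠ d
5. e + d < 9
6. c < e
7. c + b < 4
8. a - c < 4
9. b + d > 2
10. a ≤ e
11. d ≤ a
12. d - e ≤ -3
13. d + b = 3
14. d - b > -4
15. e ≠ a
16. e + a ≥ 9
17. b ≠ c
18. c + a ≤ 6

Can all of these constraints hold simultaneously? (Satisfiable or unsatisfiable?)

Satisfiable

Setting (a, b, c, d, e) = (4, 2, 1, 1, 5) satisfies everything: constraint 2: b + d = 3; constraint 5: e + d = 6; constraint 7: c + b = 3, and the others follow.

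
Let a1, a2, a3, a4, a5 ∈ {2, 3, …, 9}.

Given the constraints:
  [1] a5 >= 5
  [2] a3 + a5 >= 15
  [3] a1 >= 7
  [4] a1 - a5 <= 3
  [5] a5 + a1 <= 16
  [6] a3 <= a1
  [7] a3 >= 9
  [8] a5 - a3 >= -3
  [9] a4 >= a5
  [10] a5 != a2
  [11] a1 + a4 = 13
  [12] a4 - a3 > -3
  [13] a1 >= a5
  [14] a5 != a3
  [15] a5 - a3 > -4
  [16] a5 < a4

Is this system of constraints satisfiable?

Unsatisfiable

From constraints 6 and 7: a1 ≥ a3 ≥ 9. From constraints 1 and 9: a4 ≥ a5 ≥ 5. Hence a1 + a4 ≥ 14. But constraint 11 requires a1 + a4 = 13, and 13 < 14. Contradiction.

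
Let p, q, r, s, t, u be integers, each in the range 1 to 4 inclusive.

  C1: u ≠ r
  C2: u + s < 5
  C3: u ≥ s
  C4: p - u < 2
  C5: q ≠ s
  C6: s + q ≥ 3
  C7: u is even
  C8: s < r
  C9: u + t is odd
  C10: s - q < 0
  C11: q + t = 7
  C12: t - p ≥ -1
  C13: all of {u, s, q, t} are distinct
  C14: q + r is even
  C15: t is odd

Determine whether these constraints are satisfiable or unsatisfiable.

The assignment p = 1, q = 4, r = 4, s = 1, t = 3, u = 2 works:
  constraint 2 holds since u + s = 3.
  constraint 4 holds since p - u = -1.
The rest check out directly.

Satisfiable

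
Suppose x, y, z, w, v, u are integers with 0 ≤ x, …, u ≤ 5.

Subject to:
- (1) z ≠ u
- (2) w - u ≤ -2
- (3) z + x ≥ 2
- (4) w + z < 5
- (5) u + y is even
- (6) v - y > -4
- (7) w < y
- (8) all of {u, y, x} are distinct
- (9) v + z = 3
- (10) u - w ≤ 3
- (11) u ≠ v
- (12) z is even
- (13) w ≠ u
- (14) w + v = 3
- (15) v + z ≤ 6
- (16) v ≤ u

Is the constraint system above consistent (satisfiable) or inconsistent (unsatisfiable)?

Try x = 1, y = 3, z = 2, w = 2, v = 1, u = 5.
Check constraint 2: w - u = -3; constraint 3: z + x = 3; constraint 4: w + z = 4. The remaining constraints are straightforward to verify.

Satisfiable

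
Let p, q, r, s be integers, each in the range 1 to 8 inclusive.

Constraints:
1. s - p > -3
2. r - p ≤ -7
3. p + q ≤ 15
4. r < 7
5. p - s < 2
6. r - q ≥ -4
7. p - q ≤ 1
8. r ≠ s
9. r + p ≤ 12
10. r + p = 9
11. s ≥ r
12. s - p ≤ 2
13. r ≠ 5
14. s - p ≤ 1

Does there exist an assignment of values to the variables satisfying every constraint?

Constraints 2, 6, and 7 give r − q ≥ -4, q − p ≥ -1, p − r ≥ 7.
Adding all 3 inequalities: the left sides telescope to 0, and the right sides sum to (-4) + (-1) + 7 = 2. So 0 ≥ 2, which is false.

Unsatisfiable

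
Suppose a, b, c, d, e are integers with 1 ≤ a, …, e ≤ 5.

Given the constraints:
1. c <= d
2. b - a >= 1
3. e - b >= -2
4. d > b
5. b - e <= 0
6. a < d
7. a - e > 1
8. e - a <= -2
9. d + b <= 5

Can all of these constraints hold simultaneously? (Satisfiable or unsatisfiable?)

Constraints 2, 3, and 8 give a − e ≥ 2, e − b ≥ -2, b − a ≥ 1.
Adding all 3 inequalities: the left sides telescope to 0, and the right sides sum to 2 + (-2) + 1 = 1. So 0 ≥ 1, which is false.

Unsatisfiable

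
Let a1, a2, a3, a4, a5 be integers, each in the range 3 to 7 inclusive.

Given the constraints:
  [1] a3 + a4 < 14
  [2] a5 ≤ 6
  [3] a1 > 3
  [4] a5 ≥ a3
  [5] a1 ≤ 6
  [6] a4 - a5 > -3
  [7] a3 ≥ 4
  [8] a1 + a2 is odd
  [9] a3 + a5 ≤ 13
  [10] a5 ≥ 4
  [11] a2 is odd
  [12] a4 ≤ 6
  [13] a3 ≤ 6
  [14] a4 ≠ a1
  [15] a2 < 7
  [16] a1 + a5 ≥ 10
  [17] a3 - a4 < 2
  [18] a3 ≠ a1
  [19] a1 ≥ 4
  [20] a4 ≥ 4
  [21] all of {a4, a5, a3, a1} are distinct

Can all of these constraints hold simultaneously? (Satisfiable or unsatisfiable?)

Constraints 2, 5, 7, 10, 12, 13, 19, and 20 confine each of a4, a5, a3, a1 to the 3 values {4, …, 6}.
Constraint 21 requires all 4 of them to be distinct, but only 3 values are available — impossible by the pigeonhole principle.

Unsatisfiable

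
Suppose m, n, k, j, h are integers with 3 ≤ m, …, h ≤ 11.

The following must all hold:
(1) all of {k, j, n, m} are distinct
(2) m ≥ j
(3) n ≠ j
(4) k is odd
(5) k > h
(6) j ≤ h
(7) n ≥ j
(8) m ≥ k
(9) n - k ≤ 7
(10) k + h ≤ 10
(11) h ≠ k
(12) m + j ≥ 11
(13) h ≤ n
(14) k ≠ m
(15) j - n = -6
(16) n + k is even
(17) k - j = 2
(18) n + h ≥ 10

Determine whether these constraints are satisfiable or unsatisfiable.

One satisfying assignment is m = 10, n = 9, k = 5, j = 3, h = 3.
For the less obvious constraints — constraint 9: n - k = 4; constraint 10: k + h = 8; constraint 12: m + j = 13 — and the others hold by inspection.

Satisfiable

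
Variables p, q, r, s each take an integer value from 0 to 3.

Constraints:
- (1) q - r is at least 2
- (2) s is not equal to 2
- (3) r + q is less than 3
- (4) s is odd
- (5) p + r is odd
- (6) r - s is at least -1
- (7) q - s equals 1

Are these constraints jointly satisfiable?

Take p = 3, q = 2, r = 0, s = 1. Then constraint 1: q - r = 2; constraint 3: r + q = 2, and every other listed constraint is also met.

Satisfiable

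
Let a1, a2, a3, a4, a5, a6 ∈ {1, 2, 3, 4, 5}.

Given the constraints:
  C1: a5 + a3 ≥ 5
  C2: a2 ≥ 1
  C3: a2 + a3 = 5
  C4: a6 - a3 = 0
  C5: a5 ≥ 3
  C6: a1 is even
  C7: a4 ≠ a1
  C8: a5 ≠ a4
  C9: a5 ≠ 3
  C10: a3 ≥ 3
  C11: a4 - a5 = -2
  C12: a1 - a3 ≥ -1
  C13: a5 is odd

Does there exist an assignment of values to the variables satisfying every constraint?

One satisfying assignment is a1 = 2, a2 = 2, a3 = 3, a4 = 3, a5 = 5, a6 = 3.
For the less obvious constraints — constraint 1: a5 + a3 = 8; constraint 3: a2 + a3 = 5; constraint 4: a6 - a3 = 0 — and the others hold by inspection.

Satisfiable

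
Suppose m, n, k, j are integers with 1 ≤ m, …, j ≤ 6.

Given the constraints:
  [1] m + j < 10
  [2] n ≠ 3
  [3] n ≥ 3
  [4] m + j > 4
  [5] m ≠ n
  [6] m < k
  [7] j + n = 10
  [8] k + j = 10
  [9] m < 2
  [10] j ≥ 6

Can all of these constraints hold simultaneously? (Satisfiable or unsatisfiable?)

Satisfiable

The assignment m = 1, n = 4, k = 4, j = 6 works:
  constraint 1 holds since m + j = 7.
  constraint 4 holds since m + j = 7.
  constraint 7 holds since j + n = 10.
The rest check out directly.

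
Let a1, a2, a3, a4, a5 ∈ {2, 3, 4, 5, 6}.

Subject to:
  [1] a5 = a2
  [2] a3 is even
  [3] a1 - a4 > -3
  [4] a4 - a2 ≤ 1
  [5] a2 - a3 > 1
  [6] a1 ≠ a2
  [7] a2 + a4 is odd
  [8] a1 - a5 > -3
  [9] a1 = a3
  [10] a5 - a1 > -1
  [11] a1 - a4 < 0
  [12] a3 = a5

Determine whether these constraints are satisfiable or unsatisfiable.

From constraints 1, 9, and 12, a1 = a3 = a5 = a2, so a1 = a2. But constraint 6 says a1 ≠ a2. Contradiction.

Unsatisfiable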